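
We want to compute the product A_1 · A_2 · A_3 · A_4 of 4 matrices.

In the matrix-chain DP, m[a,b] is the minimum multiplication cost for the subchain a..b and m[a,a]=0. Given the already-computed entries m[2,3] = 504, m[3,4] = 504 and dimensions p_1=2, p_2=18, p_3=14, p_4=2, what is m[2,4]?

560

m[2,4] = min over k∈[2,3] of m[2,k]+m[k+1,4]+p_{1}·p_k·p_{4}.
k=2: 0 + 504 + 2·18·2 = 576; k=3: 504 + 0 + 2·14·2 = 560.
Minimum: 560 at k=3.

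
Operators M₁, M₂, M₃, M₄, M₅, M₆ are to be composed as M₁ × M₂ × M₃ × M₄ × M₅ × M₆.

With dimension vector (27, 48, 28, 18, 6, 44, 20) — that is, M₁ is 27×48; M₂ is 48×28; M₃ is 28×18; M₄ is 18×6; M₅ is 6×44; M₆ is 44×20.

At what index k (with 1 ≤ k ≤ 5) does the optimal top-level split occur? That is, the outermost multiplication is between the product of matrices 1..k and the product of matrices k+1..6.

Adjacent pairs: M₁M₂ = 27·48·28 = 36288; M₂M₃ = 48·28·18 = 24192; M₃M₄ = 28·18·6 = 3024; M₄M₅ = 18·6·44 = 4752; M₅M₆ = 6·44·20 = 5280.
Length 3: M₁..M₃: k=1: 0+24192+27·48·18=47520; k=2: 36288+0+27·28·18=49896 → min 47520 | M₂..M₄: k=2: 0+3024+48·28·6=11088; k=3: 24192+0+48·18·6=29376 → min 11088 | M₃..M₅: k=3: 0+4752+28·18·44=26928; k=4: 3024+0+28·6·44=10416 → min 10416 | M₄..M₆: k=4: 0+5280+18·6·20=7440; k=5: 4752+0+18·44·20=20592 → min 7440.
Length 4: M₁..M₄: k=1: 0+11088+27·48·6=18864; k=2: 36288+3024+27·28·6=43848; k=3: 47520+0+27·18·6=50436 → min 18864 | M₂..M₅: k=2: 0+10416+48·28·44=69552; k=3: 24192+4752+48·18·44=66960; k=4: 11088+0+48·6·44=23760 → min 23760 | M₃..M₆: k=3: 0+7440+28·18·20=17520; k=4: 3024+5280+28·6·20=11664; k=5: 10416+0+28·44·20=35056 → min 11664.
Length 5: M₁..M₅: k=1: 0+23760+27·48·44=80784; k=2: 36288+10416+27·28·44=79968; k=3: 47520+4752+27·18·44=73656; k=4: 18864+0+27·6·44=25992 → min 25992 | M₂..M₆: k=2: 0+11664+48·28·20=38544; k=3: 24192+7440+48·18·20=48912; k=4: 11088+5280+48·6·20=22128; k=5: 23760+0+48·44·20=66000 → min 22128.
Top-level splits: k=1: (M₁..M₁)·(M₂..M₆) → 0+22128+27·48·20 = 48048; k=2: (M₁..M₂)·(M₃..M₆) → 36288+11664+27·28·20 = 63072; k=3: (M₁..M₃)·(M₄..M₆) → 47520+7440+27·18·20 = 64680; k=4: (M₁..M₄)·(M₅..M₆) → 18864+5280+27·6·20 = 27384; k=5: (M₁..M₅)·(M₆..M₆) → 25992+0+27·44·20 = 49752.
Best split is after M₄, i.e. k = 4.

4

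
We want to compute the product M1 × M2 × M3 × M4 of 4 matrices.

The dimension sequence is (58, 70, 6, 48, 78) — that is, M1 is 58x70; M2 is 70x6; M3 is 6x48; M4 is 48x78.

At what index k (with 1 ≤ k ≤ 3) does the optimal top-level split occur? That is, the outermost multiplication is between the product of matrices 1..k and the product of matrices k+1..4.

Adjacent pairs: M1M2 = 58·70·6 = 24360; M2M3 = 70·6·48 = 20160; M3M4 = 6·48·78 = 22464.
Length 3: M1..M3: k=1: 0+20160+58·70·48=215040; k=2: 24360+0+58·6·48=41064 → min 41064 | M2..M4: k=2: 0+22464+70·6·78=55224; k=3: 20160+0+70·48·78=282240 → min 55224.
Top-level splits: k=1: (M1..M1)·(M2..M4) → 0+55224+58·70·78 = 371904; k=2: (M1..M2)·(M3..M4) → 24360+22464+58·6·78 = 73968; k=3: (M1..M3)·(M4..M4) → 41064+0+58·48·78 = 258216.
Best split is after M2, i.e. k = 2.

2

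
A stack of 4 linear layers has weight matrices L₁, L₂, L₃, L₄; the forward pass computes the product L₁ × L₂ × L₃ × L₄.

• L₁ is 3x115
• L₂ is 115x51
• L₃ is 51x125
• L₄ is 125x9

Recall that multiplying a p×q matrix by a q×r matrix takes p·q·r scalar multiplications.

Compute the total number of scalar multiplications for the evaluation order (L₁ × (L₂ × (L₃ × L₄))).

113265

(L₃ × L₄): 51×125 by 125×9 → 51×9, cost 51·125·9 = 57375
(L₂ × (L₃ × L₄)): 115×51 by 51×9 → 115×9, cost 115·51·9 = 52785; cumulative 110160
(L₁ × (L₂ × (L₃ × L₄))): 3×115 by 115×9 → 3×9, cost 3·115·9 = 3105; cumulative 113265
Total: 113265 scalar multiplications.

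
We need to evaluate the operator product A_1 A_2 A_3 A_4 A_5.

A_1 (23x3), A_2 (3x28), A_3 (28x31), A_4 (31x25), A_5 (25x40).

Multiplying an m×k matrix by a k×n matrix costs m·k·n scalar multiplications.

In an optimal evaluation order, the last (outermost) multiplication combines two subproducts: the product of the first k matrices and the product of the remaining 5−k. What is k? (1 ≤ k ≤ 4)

1

Adjacent pairs: A_1A_2 = 23·3·28 = 1932; A_2A_3 = 3·28·31 = 2604; A_3A_4 = 28·31·25 = 21700; A_4A_5 = 31·25·40 = 31000.
Length 3: A_1..A_3: k=1: 0+2604+23·3·31=4743; k=2: 1932+0+23·28·31=21896 → min 4743 | A_2..A_4: k=2: 0+21700+3·28·25=23800; k=3: 2604+0+3·31·25=4929 → min 4929 | A_3..A_5: k=3: 0+31000+28·31·40=65720; k=4: 21700+0+28·25·40=49700 → min 49700.
Length 4: A_1..A_4: k=1: 0+4929+23·3·25=6654; k=2: 1932+21700+23·28·25=39732; k=3: 4743+0+23·31·25=22568 → min 6654 | A_2..A_5: k=2: 0+49700+3·28·40=53060; k=3: 2604+31000+3·31·40=37324; k=4: 4929+0+3·25·40=7929 → min 7929.
Top-level splits: k=1: (A_1..A_1)·(A_2..A_5) → 0+7929+23·3·40 = 10689; k=2: (A_1..A_2)·(A_3..A_5) → 1932+49700+23·28·40 = 77392; k=3: (A_1..A_3)·(A_4..A_5) → 4743+31000+23·31·40 = 64263; k=4: (A_1..A_4)·(A_5..A_5) → 6654+0+23·25·40 = 29654.
Best split is after A_1, i.e. k = 1.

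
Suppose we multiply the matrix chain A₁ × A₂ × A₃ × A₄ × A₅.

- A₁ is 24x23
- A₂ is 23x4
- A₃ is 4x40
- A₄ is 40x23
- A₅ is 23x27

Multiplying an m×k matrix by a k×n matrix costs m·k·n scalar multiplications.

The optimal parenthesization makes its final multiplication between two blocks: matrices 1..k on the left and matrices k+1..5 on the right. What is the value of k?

2

Adjacent pairs: A₁A₂ = 24·23·4 = 2208; A₂A₃ = 23·4·40 = 3680; A₃A₄ = 4·40·23 = 3680; A₄A₅ = 40·23·27 = 24840.
Length 3: A₁..A₃: k=1: 0+3680+24·23·40=25760; k=2: 2208+0+24·4·40=6048 → min 6048 | A₂..A₄: k=2: 0+3680+23·4·23=5796; k=3: 3680+0+23·40·23=24840 → min 5796 | A₃..A₅: k=3: 0+24840+4·40·27=29160; k=4: 3680+0+4·23·27=6164 → min 6164.
Length 4: A₁..A₄: k=1: 0+5796+24·23·23=18492; k=2: 2208+3680+24·4·23=8096; k=3: 6048+0+24·40·23=28128 → min 8096 | A₂..A₅: k=2: 0+6164+23·4·27=8648; k=3: 3680+24840+23·40·27=53360; k=4: 5796+0+23·23·27=20079 → min 8648.
Top-level splits: k=1: (A₁..A₁)·(A₂..A₅) → 0+8648+24·23·27 = 23552; k=2: (A₁..A₂)·(A₃..A₅) → 2208+6164+24·4·27 = 10964; k=3: (A₁..A₃)·(A₄..A₅) → 6048+24840+24·40·27 = 56808; k=4: (A₁..A₄)·(A₅..A₅) → 8096+0+24·23·27 = 23000.
Best split is after A₂, i.e. k = 2.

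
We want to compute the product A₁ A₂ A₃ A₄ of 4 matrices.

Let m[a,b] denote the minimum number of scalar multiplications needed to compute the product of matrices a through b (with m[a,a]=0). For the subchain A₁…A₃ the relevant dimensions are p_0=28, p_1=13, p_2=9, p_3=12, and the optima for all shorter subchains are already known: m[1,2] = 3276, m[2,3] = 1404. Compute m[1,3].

5772

m[1,3] = min over k∈[1,2] of m[1,k]+m[k+1,3]+p_{0}·p_k·p_{3}.
k=1: 0 + 1404 + 28·13·12 = 5772; k=2: 3276 + 0 + 28·9·12 = 6300.
Minimum: 5772 at k=1.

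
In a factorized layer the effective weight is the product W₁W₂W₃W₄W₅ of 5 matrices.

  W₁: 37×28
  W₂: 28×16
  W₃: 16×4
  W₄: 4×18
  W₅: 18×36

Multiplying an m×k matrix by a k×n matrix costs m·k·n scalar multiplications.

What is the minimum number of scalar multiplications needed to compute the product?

Adjacent pairs: W₁W₂ = 37·28·16 = 16576; W₂W₃ = 28·16·4 = 1792; W₃W₄ = 16·4·18 = 1152; W₄W₅ = 4·18·36 = 2592.
Length 3: W₁..W₃: k=1: 0+1792+37·28·4=5936; k=2: 16576+0+37·16·4=18944 → min 5936 | W₂..W₄: k=2: 0+1152+28·16·18=9216; k=3: 1792+0+28·4·18=3808 → min 3808 | W₃..W₅: k=3: 0+2592+16·4·36=4896; k=4: 1152+0+16·18·36=11520 → min 4896.
Length 4: W₁..W₄: k=1: 0+3808+37·28·18=22456; k=2: 16576+1152+37·16·18=28384; k=3: 5936+0+37·4·18=8600 → min 8600 | W₂..W₅: k=2: 0+4896+28·16·36=21024; k=3: 1792+2592+28·4·36=8416; k=4: 3808+0+28·18·36=21952 → min 8416.
Length 5: W₁..W₅: k=1: 0+8416+37·28·36=45712; k=2: 16576+4896+37·16·36=42784; k=3: 5936+2592+37·4·36=13856; k=4: 8600+0+37·18·36=32576 → min 13856.
Optimal order: ((W₁(W₂W₃))(W₄W₅)) with cost 13856.

13856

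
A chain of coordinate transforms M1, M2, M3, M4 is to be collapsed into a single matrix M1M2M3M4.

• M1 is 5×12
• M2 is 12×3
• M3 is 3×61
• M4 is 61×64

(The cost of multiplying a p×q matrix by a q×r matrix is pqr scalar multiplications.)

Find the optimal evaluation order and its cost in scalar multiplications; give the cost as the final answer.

12852

Adjacent pairs: M1M2 = 5·12·3 = 180; M2M3 = 12·3·61 = 2196; M3M4 = 3·61·64 = 11712.
Length 3: M1..M3: k=1: 0+2196+5·12·61=5856; k=2: 180+0+5·3·61=1095 → min 1095 | M2..M4: k=2: 0+11712+12·3·64=14016; k=3: 2196+0+12·61·64=49044 → min 14016.
Length 4: M1..M4: k=1: 0+14016+5·12·64=17856; k=2: 180+11712+5·3·64=12852; k=3: 1095+0+5·61·64=20615 → min 12852.
Optimal parenthesization: ((M1M2)(M3M4)) with cost 12852.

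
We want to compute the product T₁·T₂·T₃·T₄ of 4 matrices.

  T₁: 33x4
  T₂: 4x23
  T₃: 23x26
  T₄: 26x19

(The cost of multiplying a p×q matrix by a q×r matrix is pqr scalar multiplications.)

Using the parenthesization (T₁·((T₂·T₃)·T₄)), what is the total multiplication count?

(T₂·T₃): 4×23 by 23×26 → 4×26, cost 4·23·26 = 2392
((T₂·T₃)·T₄): 4×26 by 26×19 → 4×19, cost 4·26·19 = 1976; cumulative 4368
(T₁·((T₂·T₃)·T₄)): 33×4 by 4×19 → 33×19, cost 33·4·19 = 2508; cumulative 6876
Total: 6876 scalar multiplications.

6876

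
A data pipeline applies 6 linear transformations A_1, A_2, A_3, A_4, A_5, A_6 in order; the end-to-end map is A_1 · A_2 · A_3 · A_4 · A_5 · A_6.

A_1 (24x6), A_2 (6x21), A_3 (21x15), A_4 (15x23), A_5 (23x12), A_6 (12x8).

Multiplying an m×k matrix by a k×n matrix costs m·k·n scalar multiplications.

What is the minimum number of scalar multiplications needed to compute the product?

Adjacent pairs: A_1A_2 = 24·6·21 = 3024; A_2A_3 = 6·21·15 = 1890; A_3A_4 = 21·15·23 = 7245; A_4A_5 = 15·23·12 = 4140; A_5A_6 = 23·12·8 = 2208.
Length 3: A_1..A_3: k=1: 0+1890+24·6·15=4050; k=2: 3024+0+24·21·15=10584 → min 4050 | A_2..A_4: k=2: 0+7245+6·21·23=10143; k=3: 1890+0+6·15·23=3960 → min 3960 | A_3..A_5: k=3: 0+4140+21·15·12=7920; k=4: 7245+0+21·23·12=13041 → min 7920 | A_4..A_6: k=4: 0+2208+15·23·8=4968; k=5: 4140+0+15·12·8=5580 → min 4968.
Length 4: A_1..A_4: k=1: 0+3960+24·6·23=7272; k=2: 3024+7245+24·21·23=21861; k=3: 4050+0+24·15·23=12330 → min 7272 | A_2..A_5: k=2: 0+7920+6·21·12=9432; k=3: 1890+4140+6·15·12=7110; k=4: 3960+0+6·23·12=5616 → min 5616 | A_3..A_6: k=3: 0+4968+21·15·8=7488; k=4: 7245+2208+21·23·8=13317; k=5: 7920+0+21·12·8=9936 → min 7488.
Length 5: A_1..A_5: k=1: 0+5616+24·6·12=7344; k=2: 3024+7920+24·21·12=16992; k=3: 4050+4140+24·15·12=12510; k=4: 7272+0+24·23·12=13896 → min 7344 | A_2..A_6: k=2: 0+7488+6·21·8=8496; k=3: 1890+4968+6·15·8=7578; k=4: 3960+2208+6·23·8=7272; k=5: 5616+0+6·12·8=6192 → min 6192.
Length 6: A_1..A_6: k=1: 0+6192+24·6·8=7344; k=2: 3024+7488+24·21·8=14544; k=3: 4050+4968+24·15·8=11898; k=4: 7272+2208+24·23·8=13896; k=5: 7344+0+24·12·8=9648 → min 7344.
Optimal order: (A_1 · ((((A_2 · A_3) · A_4) · A_5) · A_6)) with cost 7344.

7344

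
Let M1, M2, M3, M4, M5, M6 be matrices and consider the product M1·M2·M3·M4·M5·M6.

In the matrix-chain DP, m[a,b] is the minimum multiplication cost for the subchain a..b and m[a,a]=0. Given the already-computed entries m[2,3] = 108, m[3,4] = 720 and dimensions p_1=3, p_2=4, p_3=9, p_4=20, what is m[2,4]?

648

m[2,4] = min over k∈[2,3] of m[2,k]+m[k+1,4]+p_{1}·p_k·p_{4}.
k=2: 0 + 720 + 3·4·20 = 960; k=3: 108 + 0 + 3·9·20 = 648.
Minimum: 648 at k=3.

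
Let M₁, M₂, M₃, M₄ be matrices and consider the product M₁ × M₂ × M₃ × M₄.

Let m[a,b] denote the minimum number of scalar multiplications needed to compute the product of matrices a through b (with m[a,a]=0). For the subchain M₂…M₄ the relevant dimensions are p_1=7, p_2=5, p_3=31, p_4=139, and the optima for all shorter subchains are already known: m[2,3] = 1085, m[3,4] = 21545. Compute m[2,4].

26410

m[2,4] = min over k∈[2,3] of m[2,k]+m[k+1,4]+p_{1}·p_k·p_{4}.
k=2: 0 + 21545 + 7·5·139 = 26410; k=3: 1085 + 0 + 7·31·139 = 31248.
Minimum: 26410 at k=2.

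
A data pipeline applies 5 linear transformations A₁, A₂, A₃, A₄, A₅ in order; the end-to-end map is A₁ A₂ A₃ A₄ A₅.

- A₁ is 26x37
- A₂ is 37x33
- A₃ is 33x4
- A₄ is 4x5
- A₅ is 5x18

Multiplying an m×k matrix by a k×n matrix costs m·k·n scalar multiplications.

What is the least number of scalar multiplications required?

10964

Adjacent pairs: A₁A₂ = 26·37·33 = 31746; A₂A₃ = 37·33·4 = 4884; A₃A₄ = 33·4·5 = 660; A₄A₅ = 4·5·18 = 360.
Length 3: A₁..A₃: k=1: 0+4884+26·37·4=8732; k=2: 31746+0+26·33·4=35178 → min 8732 | A₂..A₄: k=2: 0+660+37·33·5=6765; k=3: 4884+0+37·4·5=5624 → min 5624 | A₃..A₅: k=3: 0+360+33·4·18=2736; k=4: 660+0+33·5·18=3630 → min 2736.
Length 4: A₁..A₄: k=1: 0+5624+26·37·5=10434; k=2: 31746+660+26·33·5=36696; k=3: 8732+0+26·4·5=9252 → min 9252 | A₂..A₅: k=2: 0+2736+37·33·18=24714; k=3: 4884+360+37·4·18=7908; k=4: 5624+0+37·5·18=8954 → min 7908.
Length 5: A₁..A₅: k=1: 0+7908+26·37·18=25224; k=2: 31746+2736+26·33·18=49926; k=3: 8732+360+26·4·18=10964; k=4: 9252+0+26·5·18=11592 → min 10964.
Optimal order: ((A₁ (A₂ A₃)) (A₄ A₅)) with cost 10964.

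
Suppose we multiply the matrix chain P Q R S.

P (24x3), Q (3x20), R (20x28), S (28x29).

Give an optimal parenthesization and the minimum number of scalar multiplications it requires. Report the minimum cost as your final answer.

Adjacent pairs: PQ = 24·3·20 = 1440; QR = 3·20·28 = 1680; RS = 20·28·29 = 16240.
Length 3: P..R: k=1: 0+1680+24·3·28=3696; k=2: 1440+0+24·20·28=14880 → min 3696 | Q..S: k=2: 0+16240+3·20·29=17980; k=3: 1680+0+3·28·29=4116 → min 4116.
Length 4: P..S: k=1: 0+4116+24·3·29=6204; k=2: 1440+16240+24·20·29=31600; k=3: 3696+0+24·28·29=23184 → min 6204.
Optimal parenthesization: (P ((Q R) S)) with cost 6204.

6204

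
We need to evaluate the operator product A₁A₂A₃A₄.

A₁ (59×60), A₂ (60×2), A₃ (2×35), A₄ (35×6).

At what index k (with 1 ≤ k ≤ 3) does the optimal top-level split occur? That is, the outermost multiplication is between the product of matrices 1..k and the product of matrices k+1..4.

Adjacent pairs: A₁A₂ = 59·60·2 = 7080; A₂A₃ = 60·2·35 = 4200; A₃A₄ = 2·35·6 = 420.
Length 3: A₁..A₃: k=1: 0+4200+59·60·35=128100; k=2: 7080+0+59·2·35=11210 → min 11210 | A₂..A₄: k=2: 0+420+60·2·6=1140; k=3: 4200+0+60·35·6=16800 → min 1140.
Top-level splits: k=1: (A₁..A₁)·(A₂..A₄) → 0+1140+59·60·6 = 22380; k=2: (A₁..A₂)·(A₃..A₄) → 7080+420+59·2·6 = 8208; k=3: (A₁..A₃)·(A₄..A₄) → 11210+0+59·35·6 = 23600.
Best split is after A₂, i.e. k = 2.

2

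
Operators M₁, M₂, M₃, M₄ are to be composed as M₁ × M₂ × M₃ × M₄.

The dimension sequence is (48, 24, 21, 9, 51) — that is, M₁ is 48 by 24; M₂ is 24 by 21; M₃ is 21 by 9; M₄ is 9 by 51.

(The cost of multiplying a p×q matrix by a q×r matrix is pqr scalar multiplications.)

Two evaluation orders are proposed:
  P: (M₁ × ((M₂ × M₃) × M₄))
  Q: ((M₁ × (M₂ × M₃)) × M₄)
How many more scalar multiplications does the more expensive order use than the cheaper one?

37368

Order P = (M₁ × ((M₂ × M₃) × M₄)): (M₂ × M₃): 24×21 by 21×9 → 24×9, cost 24·21·9 = 4536; ((M₂ × M₃) × M₄): 24×9 by 9×51 → 24×51, cost 24·9·51 = 11016; cumulative 15552; (M₁ × ((M₂ × M₃) × M₄)): 48×24 by 24×51 → 48×51, cost 48·24·51 = 58752; cumulative 74304. Total 74304.
Order Q = ((M₁ × (M₂ × M₃)) × M₄): (M₂ × M₃): 24×21 by 21×9 → 24×9, cost 24·21·9 = 4536; (M₁ × (M₂ × M₃)): 48×24 by 24×9 → 48×9, cost 48·24·9 = 10368; cumulative 14904; ((M₁ × (M₂ × M₃)) × M₄): 48×9 by 9×51 → 48×51, cost 48·9·51 = 22032; cumulative 36936. Total 36936.
Difference: |74304 − 36936| = 37368.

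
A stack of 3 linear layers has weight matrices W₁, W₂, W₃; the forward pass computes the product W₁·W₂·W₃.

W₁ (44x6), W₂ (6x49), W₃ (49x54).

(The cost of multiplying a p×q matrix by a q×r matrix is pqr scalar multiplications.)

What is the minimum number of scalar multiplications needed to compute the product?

Order (W₁·(W₂·W₃)): (W₂·W₃): 6×49 by 49×54 → 6×54, cost 6·49·54 = 15876; (W₁·(W₂·W₃)): 44×6 by 6×54 → 44×54, cost 44·6·54 = 14256; cumulative 30132. Total 30132.
Order ((W₁·W₂)·W₃): (W₁·W₂): 44×6 by 6×49 → 44×49, cost 44·6·49 = 12936; ((W₁·W₂)·W₃): 44×49 by 49×54 → 44×54, cost 44·49·54 = 116424; cumulative 129360. Total 129360.
Minimum: 30132.

30132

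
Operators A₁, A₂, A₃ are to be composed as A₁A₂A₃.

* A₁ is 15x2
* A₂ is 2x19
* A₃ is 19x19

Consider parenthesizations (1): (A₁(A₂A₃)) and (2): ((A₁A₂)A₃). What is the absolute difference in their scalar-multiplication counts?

Order (1) = (A₁(A₂A₃)): (A₂A₃): 2×19 by 19×19 → 2×19, cost 2·19·19 = 722; (A₁(A₂A₃)): 15×2 by 2×19 → 15×19, cost 15·2·19 = 570; cumulative 1292. Total 1292.
Order (2) = ((A₁A₂)A₃): (A₁A₂): 15×2 by 2×19 → 15×19, cost 15·2·19 = 570; ((A₁A₂)A₃): 15×19 by 19×19 → 15×19, cost 15·19·19 = 5415; cumulative 5985. Total 5985.
Difference: |1292 − 5985| = 4693.

4693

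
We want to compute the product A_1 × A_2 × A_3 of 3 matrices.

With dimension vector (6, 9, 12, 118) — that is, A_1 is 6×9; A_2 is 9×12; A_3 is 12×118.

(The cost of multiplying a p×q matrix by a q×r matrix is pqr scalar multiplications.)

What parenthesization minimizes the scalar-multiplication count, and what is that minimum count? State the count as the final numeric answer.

9144

(A_1 × (A_2 × A_3)): cost 19116.
((A_1 × A_2) × A_3): cost 9144.
Optimal: ((A_1 × A_2) × A_3) with cost 9144.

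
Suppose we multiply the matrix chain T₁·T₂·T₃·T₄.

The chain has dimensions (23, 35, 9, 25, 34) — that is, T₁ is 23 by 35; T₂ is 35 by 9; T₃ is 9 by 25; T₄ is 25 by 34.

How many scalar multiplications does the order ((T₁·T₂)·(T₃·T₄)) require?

(T₁·T₂): 23×35 by 35×9 → 23×9, cost 23·35·9 = 7245
(T₃·T₄): 9×25 by 25×34 → 9×34, cost 9·25·34 = 7650
((T₁·T₂)·(T₃·T₄)): 23×9 by 9×34 → 23×34, cost 23·9·34 = 7038; cumulative 21933
Total: 21933 scalar multiplications.

21933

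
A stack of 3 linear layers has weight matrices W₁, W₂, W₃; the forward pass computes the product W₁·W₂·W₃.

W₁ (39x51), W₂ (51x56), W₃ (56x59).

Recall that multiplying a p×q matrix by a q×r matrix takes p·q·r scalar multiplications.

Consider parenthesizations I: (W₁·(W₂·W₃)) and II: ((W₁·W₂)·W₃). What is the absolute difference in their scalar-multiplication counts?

45615

Order I = (W₁·(W₂·W₃)): (W₂·W₃): 51×56 by 56×59 → 51×59, cost 51·56·59 = 168504; (W₁·(W₂·W₃)): 39×51 by 51×59 → 39×59, cost 39·51·59 = 117351; cumulative 285855. Total 285855.
Order II = ((W₁·W₂)·W₃): (W₁·W₂): 39×51 by 51×56 → 39×56, cost 39·51·56 = 111384; ((W₁·W₂)·W₃): 39×56 by 56×59 → 39×59, cost 39·56·59 = 128856; cumulative 240240. Total 240240.
Difference: |285855 − 240240| = 45615.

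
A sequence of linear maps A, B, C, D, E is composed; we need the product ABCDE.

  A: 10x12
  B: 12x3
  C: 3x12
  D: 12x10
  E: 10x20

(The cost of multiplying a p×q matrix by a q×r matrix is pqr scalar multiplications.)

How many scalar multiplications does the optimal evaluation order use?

Adjacent pairs: AB = 10·12·3 = 360; BC = 12·3·12 = 432; CD = 3·12·10 = 360; DE = 12·10·20 = 2400.
Length 3: A..C: k=1: 0+432+10·12·12=1872; k=2: 360+0+10·3·12=720 → min 720 | B..D: k=2: 0+360+12·3·10=720; k=3: 432+0+12·12·10=1872 → min 720 | C..E: k=3: 0+2400+3·12·20=3120; k=4: 360+0+3·10·20=960 → min 960.
Length 4: A..D: k=1: 0+720+10·12·10=1920; k=2: 360+360+10·3·10=1020; k=3: 720+0+10·12·10=1920 → min 1020 | B..E: k=2: 0+960+12·3·20=1680; k=3: 432+2400+12·12·20=5712; k=4: 720+0+12·10·20=3120 → min 1680.
Length 5: A..E: k=1: 0+1680+10·12·20=4080; k=2: 360+960+10·3·20=1920; k=3: 720+2400+10·12·20=5520; k=4: 1020+0+10·10·20=3020 → min 1920.
Optimal order: ((AB)((CD)E)) with cost 1920.

1920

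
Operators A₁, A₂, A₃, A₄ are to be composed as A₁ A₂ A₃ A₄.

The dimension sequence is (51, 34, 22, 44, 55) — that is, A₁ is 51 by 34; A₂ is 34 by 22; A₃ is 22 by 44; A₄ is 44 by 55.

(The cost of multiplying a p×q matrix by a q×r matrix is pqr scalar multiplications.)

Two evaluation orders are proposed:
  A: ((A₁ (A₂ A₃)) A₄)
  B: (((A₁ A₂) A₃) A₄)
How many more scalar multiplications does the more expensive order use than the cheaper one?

Order A = ((A₁ (A₂ A₃)) A₄): (A₂ A₃): 34×22 by 22×44 → 34×44, cost 34·22·44 = 32912; (A₁ (A₂ A₃)): 51×34 by 34×44 → 51×44, cost 51·34·44 = 76296; cumulative 109208; ((A₁ (A₂ A₃)) A₄): 51×44 by 44×55 → 51×55, cost 51·44·55 = 123420; cumulative 232628. Total 232628.
Order B = (((A₁ A₂) A₃) A₄): (A₁ A₂): 51×34 by 34×22 → 51×22, cost 51·34·22 = 38148; ((A₁ A₂) A₃): 51×22 by 22×44 → 51×44, cost 51·22·44 = 49368; cumulative 87516; (((A₁ A₂) A₃) A₄): 51×44 by 44×55 → 51×55, cost 51·44·55 = 123420; cumulative 210936. Total 210936.
Difference: |232628 − 210936| = 21692.

21692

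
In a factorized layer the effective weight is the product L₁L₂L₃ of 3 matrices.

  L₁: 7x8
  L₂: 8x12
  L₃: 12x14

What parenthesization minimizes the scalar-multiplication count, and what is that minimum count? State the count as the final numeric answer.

(L₁(L₂L₃)): cost 2128.
((L₁L₂)L₃): cost 1848.
Optimal: ((L₁L₂)L₃) with cost 1848.

1848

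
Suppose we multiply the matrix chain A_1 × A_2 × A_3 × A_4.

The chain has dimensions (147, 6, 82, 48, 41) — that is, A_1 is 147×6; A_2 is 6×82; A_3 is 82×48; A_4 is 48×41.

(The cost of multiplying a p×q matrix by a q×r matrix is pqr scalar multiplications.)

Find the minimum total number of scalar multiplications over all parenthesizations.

Adjacent pairs: A_1A_2 = 147·6·82 = 72324; A_2A_3 = 6·82·48 = 23616; A_3A_4 = 82·48·41 = 161376.
Length 3: A_1..A_3: k=1: 0+23616+147·6·48=65952; k=2: 72324+0+147·82·48=650916 → min 65952 | A_2..A_4: k=2: 0+161376+6·82·41=181548; k=3: 23616+0+6·48·41=35424 → min 35424.
Length 4: A_1..A_4: k=1: 0+35424+147·6·41=71586; k=2: 72324+161376+147·82·41=727914; k=3: 65952+0+147·48·41=355248 → min 71586.
Optimal order: (A_1 × ((A_2 × A_3) × A_4)) with cost 71586.

71586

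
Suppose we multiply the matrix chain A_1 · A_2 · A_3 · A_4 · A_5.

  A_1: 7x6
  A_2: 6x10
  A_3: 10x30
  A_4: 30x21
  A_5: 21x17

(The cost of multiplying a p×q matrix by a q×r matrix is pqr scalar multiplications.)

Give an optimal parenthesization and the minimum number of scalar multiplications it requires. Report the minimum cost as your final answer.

Adjacent pairs: A_1A_2 = 7·6·10 = 420; A_2A_3 = 6·10·30 = 1800; A_3A_4 = 10·30·21 = 6300; A_4A_5 = 30·21·17 = 10710.
Length 3: A_1..A_3: k=1: 0+1800+7·6·30=3060; k=2: 420+0+7·10·30=2520 → min 2520 | A_2..A_4: k=2: 0+6300+6·10·21=7560; k=3: 1800+0+6·30·21=5580 → min 5580 | A_3..A_5: k=3: 0+10710+10·30·17=15810; k=4: 6300+0+10·21·17=9870 → min 9870.
Length 4: A_1..A_4: k=1: 0+5580+7·6·21=6462; k=2: 420+6300+7·10·21=8190; k=3: 2520+0+7·30·21=6930 → min 6462 | A_2..A_5: k=2: 0+9870+6·10·17=10890; k=3: 1800+10710+6·30·17=15570; k=4: 5580+0+6·21·17=7722 → min 7722.
Length 5: A_1..A_5: k=1: 0+7722+7·6·17=8436; k=2: 420+9870+7·10·17=11480; k=3: 2520+10710+7·30·17=16800; k=4: 6462+0+7·21·17=8961 → min 8436.
Optimal parenthesization: (A_1 · (((A_2 · A_3) · A_4) · A_5)) with cost 8436.

8436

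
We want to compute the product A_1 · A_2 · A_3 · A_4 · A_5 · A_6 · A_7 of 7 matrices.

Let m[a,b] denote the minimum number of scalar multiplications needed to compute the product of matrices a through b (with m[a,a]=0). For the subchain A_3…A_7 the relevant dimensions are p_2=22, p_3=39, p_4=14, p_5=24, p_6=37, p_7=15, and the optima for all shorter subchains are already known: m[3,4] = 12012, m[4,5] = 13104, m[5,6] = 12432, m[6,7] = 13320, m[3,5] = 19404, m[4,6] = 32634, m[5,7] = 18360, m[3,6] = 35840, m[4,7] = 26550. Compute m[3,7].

34992

m[3,7] = min over k∈[3,6] of m[3,k]+m[k+1,7]+p_{2}·p_k·p_{7}.
k=3: 0 + 26550 + 22·39·15 = 39420; k=4: 12012 + 18360 + 22·14·15 = 34992; k=5: 19404 + 13320 + 22·24·15 = 40644; k=6: 35840 + 0 + 22·37·15 = 48050.
Minimum: 34992 at k=4.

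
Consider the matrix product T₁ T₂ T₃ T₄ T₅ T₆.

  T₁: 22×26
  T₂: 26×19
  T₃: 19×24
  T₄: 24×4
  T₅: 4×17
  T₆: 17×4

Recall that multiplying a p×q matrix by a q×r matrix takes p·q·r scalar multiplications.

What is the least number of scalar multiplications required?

6664

Adjacent pairs: T₁T₂ = 22·26·19 = 10868; T₂T₃ = 26·19·24 = 11856; T₃T₄ = 19·24·4 = 1824; T₄T₅ = 24·4·17 = 1632; T₅T₆ = 4·17·4 = 272.
Length 3: T₁..T₃: k=1: 0+11856+22·26·24=25584; k=2: 10868+0+22·19·24=20900 → min 20900 | T₂..T₄: k=2: 0+1824+26·19·4=3800; k=3: 11856+0+26·24·4=14352 → min 3800 | T₃..T₅: k=3: 0+1632+19·24·17=9384; k=4: 1824+0+19·4·17=3116 → min 3116 | T₄..T₆: k=4: 0+272+24·4·4=656; k=5: 1632+0+24·17·4=3264 → min 656.
Length 4: T₁..T₄: k=1: 0+3800+22·26·4=6088; k=2: 10868+1824+22·19·4=14364; k=3: 20900+0+22·24·4=23012 → min 6088 | T₂..T₅: k=2: 0+3116+26·19·17=11514; k=3: 11856+1632+26·24·17=24096; k=4: 3800+0+26·4·17=5568 → min 5568 | T₃..T₆: k=3: 0+656+19·24·4=2480; k=4: 1824+272+19·4·4=2400; k=5: 3116+0+19·17·4=4408 → min 2400.
Length 5: T₁..T₅: k=1: 0+5568+22·26·17=15292; k=2: 10868+3116+22·19·17=21090; k=3: 20900+1632+22·24·17=31508; k=4: 6088+0+22·4·17=7584 → min 7584 | T₂..T₆: k=2: 0+2400+26·19·4=4376; k=3: 11856+656+26·24·4=15008; k=4: 3800+272+26·4·4=4488; k=5: 5568+0+26·17·4=7336 → min 4376.
Length 6: T₁..T₆: k=1: 0+4376+22·26·4=6664; k=2: 10868+2400+22·19·4=14940; k=3: 20900+656+22·24·4=23668; k=4: 6088+272+22·4·4=6712; k=5: 7584+0+22·17·4=9080 → min 6664.
Optimal order: (T₁ (T₂ ((T₃ T₄) (T₅ T₆)))) with cost 6664.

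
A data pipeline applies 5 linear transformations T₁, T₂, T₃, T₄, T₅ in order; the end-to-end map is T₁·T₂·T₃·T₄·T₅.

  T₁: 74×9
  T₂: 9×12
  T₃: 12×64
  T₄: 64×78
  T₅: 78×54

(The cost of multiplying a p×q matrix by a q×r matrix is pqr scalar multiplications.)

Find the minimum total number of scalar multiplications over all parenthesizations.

125712

Adjacent pairs: T₁T₂ = 74·9·12 = 7992; T₂T₃ = 9·12·64 = 6912; T₃T₄ = 12·64·78 = 59904; T₄T₅ = 64·78·54 = 269568.
Length 3: T₁..T₃: k=1: 0+6912+74·9·64=49536; k=2: 7992+0+74·12·64=64824 → min 49536 | T₂..T₄: k=2: 0+59904+9·12·78=68328; k=3: 6912+0+9·64·78=51840 → min 51840 | T₃..T₅: k=3: 0+269568+12·64·54=311040; k=4: 59904+0+12·78·54=110448 → min 110448.
Length 4: T₁..T₄: k=1: 0+51840+74·9·78=103788; k=2: 7992+59904+74·12·78=137160; k=3: 49536+0+74·64·78=418944 → min 103788 | T₂..T₅: k=2: 0+110448+9·12·54=116280; k=3: 6912+269568+9·64·54=307584; k=4: 51840+0+9·78·54=89748 → min 89748.
Length 5: T₁..T₅: k=1: 0+89748+74·9·54=125712; k=2: 7992+110448+74·12·54=166392; k=3: 49536+269568+74·64·54=574848; k=4: 103788+0+74·78·54=415476 → min 125712.
Optimal order: (T₁·(((T₂·T₃)·T₄)·T₅)) with cost 125712.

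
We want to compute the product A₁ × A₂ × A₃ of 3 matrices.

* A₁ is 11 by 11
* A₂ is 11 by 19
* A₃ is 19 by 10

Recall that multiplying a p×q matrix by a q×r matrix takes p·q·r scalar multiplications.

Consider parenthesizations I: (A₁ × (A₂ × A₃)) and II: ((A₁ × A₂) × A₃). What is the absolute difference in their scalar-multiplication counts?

1089

Order I = (A₁ × (A₂ × A₃)): (A₂ × A₃): 11×19 by 19×10 → 11×10, cost 11·19·10 = 2090; (A₁ × (A₂ × A₃)): 11×11 by 11×10 → 11×10, cost 11·11·10 = 1210; cumulative 3300. Total 3300.
Order II = ((A₁ × A₂) × A₃): (A₁ × A₂): 11×11 by 11×19 → 11×19, cost 11·11·19 = 2299; ((A₁ × A₂) × A₃): 11×19 by 19×10 → 11×10, cost 11·19·10 = 2090; cumulative 4389. Total 4389.
Difference: |3300 − 4389| = 1089.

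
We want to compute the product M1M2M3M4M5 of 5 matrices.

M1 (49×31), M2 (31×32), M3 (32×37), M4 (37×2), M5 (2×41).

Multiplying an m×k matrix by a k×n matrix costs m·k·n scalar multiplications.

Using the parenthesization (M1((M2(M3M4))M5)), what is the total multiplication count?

(M3M4): 32×37 by 37×2 → 32×2, cost 32·37·2 = 2368
(M2(M3M4)): 31×32 by 32×2 → 31×2, cost 31·32·2 = 1984; cumulative 4352
((M2(M3M4))M5): 31×2 by 2×41 → 31×41, cost 31·2·41 = 2542; cumulative 6894
(M1((M2(M3M4))M5)): 49×31 by 31×41 → 49×41, cost 49·31·41 = 62279; cumulative 69173
Total: 69173 scalar multiplications.

69173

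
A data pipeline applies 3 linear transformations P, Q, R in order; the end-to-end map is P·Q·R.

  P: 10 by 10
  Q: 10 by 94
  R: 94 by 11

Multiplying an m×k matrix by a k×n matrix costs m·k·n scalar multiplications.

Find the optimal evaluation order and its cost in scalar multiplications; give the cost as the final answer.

11440

(P·(Q·R)): cost 11440.
((P·Q)·R): cost 19740.
Optimal: (P·(Q·R)) with cost 11440.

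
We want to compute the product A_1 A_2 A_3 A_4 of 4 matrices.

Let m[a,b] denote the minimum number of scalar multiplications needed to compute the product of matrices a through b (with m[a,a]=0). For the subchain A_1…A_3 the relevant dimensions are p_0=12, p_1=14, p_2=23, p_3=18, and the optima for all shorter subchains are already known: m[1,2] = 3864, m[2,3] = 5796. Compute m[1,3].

m[1,3] = min over k∈[1,2] of m[1,k]+m[k+1,3]+p_{0}·p_k·p_{3}.
k=1: 0 + 5796 + 12·14·18 = 8820; k=2: 3864 + 0 + 12·23·18 = 8832.
Minimum: 8820 at k=1.

8820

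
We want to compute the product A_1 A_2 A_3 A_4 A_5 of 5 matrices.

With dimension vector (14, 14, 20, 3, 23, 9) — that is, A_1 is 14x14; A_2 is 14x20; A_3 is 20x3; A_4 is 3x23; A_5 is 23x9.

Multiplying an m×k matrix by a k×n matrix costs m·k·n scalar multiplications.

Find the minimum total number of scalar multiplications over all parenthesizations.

2427

Adjacent pairs: A_1A_2 = 14·14·20 = 3920; A_2A_3 = 14·20·3 = 840; A_3A_4 = 20·3·23 = 1380; A_4A_5 = 3·23·9 = 621.
Length 3: A_1..A_3: k=1: 0+840+14·14·3=1428; k=2: 3920+0+14·20·3=4760 → min 1428 | A_2..A_4: k=2: 0+1380+14·20·23=7820; k=3: 840+0+14·3·23=1806 → min 1806 | A_3..A_5: k=3: 0+621+20·3·9=1161; k=4: 1380+0+20·23·9=5520 → min 1161.
Length 4: A_1..A_4: k=1: 0+1806+14·14·23=6314; k=2: 3920+1380+14·20·23=11740; k=3: 1428+0+14·3·23=2394 → min 2394 | A_2..A_5: k=2: 0+1161+14·20·9=3681; k=3: 840+621+14·3·9=1839; k=4: 1806+0+14·23·9=4704 → min 1839.
Length 5: A_1..A_5: k=1: 0+1839+14·14·9=3603; k=2: 3920+1161+14·20·9=7601; k=3: 1428+621+14·3·9=2427; k=4: 2394+0+14·23·9=5292 → min 2427.
Optimal order: ((A_1 (A_2 A_3)) (A_4 A_5)) with cost 2427.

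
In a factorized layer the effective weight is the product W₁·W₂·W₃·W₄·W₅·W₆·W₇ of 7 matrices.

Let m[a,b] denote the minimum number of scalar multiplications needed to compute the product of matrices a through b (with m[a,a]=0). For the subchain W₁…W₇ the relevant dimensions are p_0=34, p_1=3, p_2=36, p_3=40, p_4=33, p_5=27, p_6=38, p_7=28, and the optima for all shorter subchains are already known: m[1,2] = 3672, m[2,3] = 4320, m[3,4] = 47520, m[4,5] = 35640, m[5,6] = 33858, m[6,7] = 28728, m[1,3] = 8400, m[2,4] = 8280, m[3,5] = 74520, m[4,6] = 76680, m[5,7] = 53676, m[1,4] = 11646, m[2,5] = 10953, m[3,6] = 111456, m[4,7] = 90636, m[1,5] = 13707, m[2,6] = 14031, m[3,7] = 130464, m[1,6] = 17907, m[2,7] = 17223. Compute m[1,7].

20079

m[1,7] = min over k∈[1,6] of m[1,k]+m[k+1,7]+p_{0}·p_k·p_{7}.
k=1: 0 + 17223 + 34·3·28 = 20079; k=2: 3672 + 130464 + 34·36·28 = 168408; k=3: 8400 + 90636 + 34·40·28 = 137116; k=4: 11646 + 53676 + 34·33·28 = 96738; k=5: 13707 + 28728 + 34·27·28 = 68139; k=6: 17907 + 0 + 34·38·28 = 54083.
Minimum: 20079 at k=1.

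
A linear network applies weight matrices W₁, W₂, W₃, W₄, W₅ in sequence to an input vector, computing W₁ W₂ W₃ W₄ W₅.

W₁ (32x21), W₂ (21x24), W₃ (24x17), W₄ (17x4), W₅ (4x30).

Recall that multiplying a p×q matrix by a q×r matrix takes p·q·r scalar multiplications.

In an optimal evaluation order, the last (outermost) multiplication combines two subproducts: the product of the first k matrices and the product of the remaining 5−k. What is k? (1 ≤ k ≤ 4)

4

Adjacent pairs: W₁W₂ = 32·21·24 = 16128; W₂W₃ = 21·24·17 = 8568; W₃W₄ = 24·17·4 = 1632; W₄W₅ = 17·4·30 = 2040.
Length 3: W₁..W₃: k=1: 0+8568+32·21·17=19992; k=2: 16128+0+32·24·17=29184 → min 19992 | W₂..W₄: k=2: 0+1632+21·24·4=3648; k=3: 8568+0+21·17·4=9996 → min 3648 | W₃..W₅: k=3: 0+2040+24·17·30=14280; k=4: 1632+0+24·4·30=4512 → min 4512.
Length 4: W₁..W₄: k=1: 0+3648+32·21·4=6336; k=2: 16128+1632+32·24·4=20832; k=3: 19992+0+32·17·4=22168 → min 6336 | W₂..W₅: k=2: 0+4512+21·24·30=19632; k=3: 8568+2040+21·17·30=21318; k=4: 3648+0+21·4·30=6168 → min 6168.
Top-level splits: k=1: (W₁..W₁)·(W₂..W₅) → 0+6168+32·21·30 = 26328; k=2: (W₁..W₂)·(W₃..W₅) → 16128+4512+32·24·30 = 43680; k=3: (W₁..W₃)·(W₄..W₅) → 19992+2040+32·17·30 = 38352; k=4: (W₁..W₄)·(W₅..W₅) → 6336+0+32·4·30 = 10176.
Best split is after W₄, i.e. k = 4.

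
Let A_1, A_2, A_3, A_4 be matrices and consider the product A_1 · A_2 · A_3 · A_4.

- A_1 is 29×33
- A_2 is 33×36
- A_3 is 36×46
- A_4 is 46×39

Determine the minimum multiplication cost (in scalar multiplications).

Adjacent pairs: A_1A_2 = 29·33·36 = 34452; A_2A_3 = 33·36·46 = 54648; A_3A_4 = 36·46·39 = 64584.
Length 3: A_1..A_3: k=1: 0+54648+29·33·46=98670; k=2: 34452+0+29·36·46=82476 → min 82476 | A_2..A_4: k=2: 0+64584+33·36·39=110916; k=3: 54648+0+33·46·39=113850 → min 110916.
Length 4: A_1..A_4: k=1: 0+110916+29·33·39=148239; k=2: 34452+64584+29·36·39=139752; k=3: 82476+0+29·46·39=134502 → min 134502.
Optimal order: (((A_1 · A_2) · A_3) · A_4) with cost 134502.

134502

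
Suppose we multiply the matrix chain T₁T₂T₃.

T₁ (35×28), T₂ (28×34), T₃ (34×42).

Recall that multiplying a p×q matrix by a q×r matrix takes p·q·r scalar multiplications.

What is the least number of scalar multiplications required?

81144

Order (T₁(T₂T₃)): (T₂T₃): 28×34 by 34×42 → 28×42, cost 28·34·42 = 39984; (T₁(T₂T₃)): 35×28 by 28×42 → 35×42, cost 35·28·42 = 41160; cumulative 81144. Total 81144.
Order ((T₁T₂)T₃): (T₁T₂): 35×28 by 28×34 → 35×34, cost 35·28·34 = 33320; ((T₁T₂)T₃): 35×34 by 34×42 → 35×42, cost 35·34·42 = 49980; cumulative 83300. Total 83300.
Minimum: 81144.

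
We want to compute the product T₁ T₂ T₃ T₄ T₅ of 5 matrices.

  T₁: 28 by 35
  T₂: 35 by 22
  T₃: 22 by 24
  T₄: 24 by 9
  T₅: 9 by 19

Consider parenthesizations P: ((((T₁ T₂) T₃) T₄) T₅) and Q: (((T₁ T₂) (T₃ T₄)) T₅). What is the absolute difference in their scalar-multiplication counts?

10536

Order P = ((((T₁ T₂) T₃) T₄) T₅): (T₁ T₂): 28×35 by 35×22 → 28×22, cost 28·35·22 = 21560; ((T₁ T₂) T₃): 28×22 by 22×24 → 28×24, cost 28·22·24 = 14784; cumulative 36344; (((T₁ T₂) T₃) T₄): 28×24 by 24×9 → 28×9, cost 28·24·9 = 6048; cumulative 42392; ((((T₁ T₂) T₃) T₄) T₅): 28×9 by 9×19 → 28×19, cost 28·9·19 = 4788; cumulative 47180. Total 47180.
Order Q = (((T₁ T₂) (T₃ T₄)) T₅): (T₁ T₂): 28×35 by 35×22 → 28×22, cost 28·35·22 = 21560; (T₃ T₄): 22×24 by 24×9 → 22×9, cost 22·24·9 = 4752; ((T₁ T₂) (T₃ T₄)): 28×22 by 22×9 → 28×9, cost 28·22·9 = 5544; cumulative 31856; (((T₁ T₂) (T₃ T₄)) T₅): 28×9 by 9×19 → 28×19, cost 28·9·19 = 4788; cumulative 36644. Total 36644.
Difference: |47180 − 36644| = 10536.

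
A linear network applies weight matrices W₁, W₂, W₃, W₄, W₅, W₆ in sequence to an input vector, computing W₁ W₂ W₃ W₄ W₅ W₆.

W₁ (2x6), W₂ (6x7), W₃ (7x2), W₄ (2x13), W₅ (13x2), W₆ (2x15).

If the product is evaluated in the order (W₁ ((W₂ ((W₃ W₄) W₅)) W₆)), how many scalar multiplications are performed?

(W₃ W₄): 7×2 by 2×13 → 7×13, cost 7·2·13 = 182
((W₃ W₄) W₅): 7×13 by 13×2 → 7×2, cost 7·13·2 = 182; cumulative 364
(W₂ ((W₃ W₄) W₅)): 6×7 by 7×2 → 6×2, cost 6·7·2 = 84; cumulative 448
((W₂ ((W₃ W₄) W₅)) W₆): 6×2 by 2×15 → 6×15, cost 6·2·15 = 180; cumulative 628
(W₁ ((W₂ ((W₃ W₄) W₅)) W₆)): 2×6 by 6×15 → 2×15, cost 2·6·15 = 180; cumulative 808
Total: 808 scalar multiplications.

808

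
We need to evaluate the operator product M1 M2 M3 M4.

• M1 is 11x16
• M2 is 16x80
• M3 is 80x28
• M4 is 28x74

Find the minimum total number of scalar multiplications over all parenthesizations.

61512

Adjacent pairs: M1M2 = 11·16·80 = 14080; M2M3 = 16·80·28 = 35840; M3M4 = 80·28·74 = 165760.
Length 3: M1..M3: k=1: 0+35840+11·16·28=40768; k=2: 14080+0+11·80·28=38720 → min 38720 | M2..M4: k=2: 0+165760+16·80·74=260480; k=3: 35840+0+16·28·74=68992 → min 68992.
Length 4: M1..M4: k=1: 0+68992+11·16·74=82016; k=2: 14080+165760+11·80·74=244960; k=3: 38720+0+11·28·74=61512 → min 61512.
Optimal order: (((M1 M2) M3) M4) with cost 61512.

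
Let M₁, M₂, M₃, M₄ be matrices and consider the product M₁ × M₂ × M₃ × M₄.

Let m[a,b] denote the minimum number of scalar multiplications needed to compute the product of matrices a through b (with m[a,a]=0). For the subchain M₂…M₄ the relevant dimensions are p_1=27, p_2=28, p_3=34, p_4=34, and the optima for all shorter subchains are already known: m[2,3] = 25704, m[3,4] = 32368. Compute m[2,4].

56916

m[2,4] = min over k∈[2,3] of m[2,k]+m[k+1,4]+p_{1}·p_k·p_{4}.
k=2: 0 + 32368 + 27·28·34 = 58072; k=3: 25704 + 0 + 27·34·34 = 56916.
Minimum: 56916 at k=3.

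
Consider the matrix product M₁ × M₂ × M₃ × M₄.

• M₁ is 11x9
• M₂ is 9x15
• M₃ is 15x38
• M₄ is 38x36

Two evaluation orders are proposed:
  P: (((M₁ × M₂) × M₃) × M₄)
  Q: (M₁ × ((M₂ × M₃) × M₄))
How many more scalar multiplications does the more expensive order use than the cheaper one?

Order P = (((M₁ × M₂) × M₃) × M₄): (M₁ × M₂): 11×9 by 9×15 → 11×15, cost 11·9·15 = 1485; ((M₁ × M₂) × M₃): 11×15 by 15×38 → 11×38, cost 11·15·38 = 6270; cumulative 7755; (((M₁ × M₂) × M₃) × M₄): 11×38 by 38×36 → 11×36, cost 11·38·36 = 15048; cumulative 22803. Total 22803.
Order Q = (M₁ × ((M₂ × M₃) × M₄)): (M₂ × M₃): 9×15 by 15×38 → 9×38, cost 9·15·38 = 5130; ((M₂ × M₃) × M₄): 9×38 by 38×36 → 9×36, cost 9·38·36 = 12312; cumulative 17442; (M₁ × ((M₂ × M₃) × M₄)): 11×9 by 9×36 → 11×36, cost 11·9·36 = 3564; cumulative 21006. Total 21006.
Difference: |22803 − 21006| = 1797.

1797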